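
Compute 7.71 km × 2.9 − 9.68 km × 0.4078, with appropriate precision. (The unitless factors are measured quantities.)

18 km

7.71 × 2.9 = 22.359 → 22 km (2 s.f., last digit at the 10^0 place).
9.68 × 0.4078 = 3.947504 → 3.95 km (3 s.f., last digit at the 10^-2 place).
Difference: 18.411496 km; keep the coarser place, 10^0.
Result: 18 km.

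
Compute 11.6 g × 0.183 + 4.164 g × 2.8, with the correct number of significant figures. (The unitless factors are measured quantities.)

11.6 × 0.183 = 2.1228 → 2.12 g (3 s.f., last digit at the 10^-2 place).
4.164 × 2.8 = 11.6592 → 12 g (2 s.f., last digit at the 10^0 place).
Sum: 13.782 g; keep the coarser place, 10^0.
Result: 14 g.

14 g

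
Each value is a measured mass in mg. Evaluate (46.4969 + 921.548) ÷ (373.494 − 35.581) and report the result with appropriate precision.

46.4969 + 921.548 = 968.0449, limited to 3 d.p. → 6 s.f.; 373.494 − 35.581 = 337.913, limited to 3 d.p. → 6 s.f.
Carrying full precision, 968.0449 ÷ 337.913 = 2.86477554874…; keep min(6, 6) = 6 s.f.
Rounded to 6 significant figures: 2.86478.

2.86478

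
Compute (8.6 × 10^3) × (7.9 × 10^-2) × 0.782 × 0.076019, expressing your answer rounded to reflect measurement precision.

4.0 × 10^1

(8.6 × 10^3) × (7.9 × 10^-2) × 0.782 × 0.076019 = 40.3881953252
Multiplication/division keeps the fewest significant figures: 8.6 × 10^3 → 2 s.f., 7.9 × 10^-2 → 2 s.f., 0.782 → 3 s.f., 0.076019 → 5 s.f.; limit is 2.
Rounded to 2 significant figures: 4.0 × 10^1.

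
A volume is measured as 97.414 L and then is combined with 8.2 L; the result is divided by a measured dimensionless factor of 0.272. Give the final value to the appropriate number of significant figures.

97.414 L + 8.2 L = 105.614 L; the sum is limited to 1 decimal place (4 s.f.).
Carrying full precision, 105.614 ÷ 0.272 = 388.286764706… L; 0.272 has 3 s.f., so the result keeps min(4, 3) = 3 s.f.
Rounded to 3 significant figures: 388 L.

388 L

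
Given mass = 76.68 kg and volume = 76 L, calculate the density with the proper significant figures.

1.0 kg/L

density = 76.68 kg ÷ 76 L = 1.00894736842… kg/L.
76.68 has 4 significant figures; 76 has 2.
Division/multiplication keeps the fewest: 2 significant figures.
Rounded: 1.0 kg/L.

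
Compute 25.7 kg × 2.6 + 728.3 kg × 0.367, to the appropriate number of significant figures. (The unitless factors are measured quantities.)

334 kg

25.7 × 2.6 = 66.82 → 67 kg (2 s.f., last digit at the 10^0 place).
728.3 × 0.367 = 267.2861 → 2.67 × 10² kg (3 s.f., last digit at the 10^0 place).
Sum: 334.1061 kg; keep the coarser place, 10^0.
Result: 334 kg.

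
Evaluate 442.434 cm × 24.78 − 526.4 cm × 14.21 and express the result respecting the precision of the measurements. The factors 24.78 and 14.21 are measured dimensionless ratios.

442.434 × 24.78 = 10963.51452 → 1.096 × 10⁴ cm (4 s.f., last digit at the 10^1 place).
526.4 × 14.21 = 7480.144 → 7.480 × 10³ cm (4 s.f., last digit at the 10^0 place).
Difference: 3483.37052 cm; keep the coarser place, 10^1.
Result: 3.48 × 10³ cm.

3.48 × 10³ cm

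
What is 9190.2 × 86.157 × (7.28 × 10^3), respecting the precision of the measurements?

5.76 × 10^9

9190.2 × 86.157 × (7.28 × 10^3) = 5.76430444699 × 10^9…
Multiplication/division keeps the fewest significant figures: 9190.2 → 5 s.f., 86.157 → 5 s.f., 7.28 × 10^3 → 3 s.f.; limit is 3.
Rounded to 3 significant figures: 5.76 × 10^9.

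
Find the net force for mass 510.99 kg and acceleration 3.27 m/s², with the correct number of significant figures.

1.67 × 10³ N

net force = 510.99 kg × 3.27 m/s² = 1670.9373 N.
510.99 has 5 significant figures; 3.27 has 3.
Division/multiplication keeps the fewest: 3 significant figures.
Rounded: 1.67 × 10³ N.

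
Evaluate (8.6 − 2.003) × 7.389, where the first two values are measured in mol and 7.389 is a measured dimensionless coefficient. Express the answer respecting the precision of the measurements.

49 mol

8.6 mol − 2.003 mol = 6.597 mol; the difference is limited to 1 decimal place (2 s.f.).
Carrying full precision, 6.597 × 7.389 = 48.745233 mol; 7.389 has 4 s.f., so the result keeps min(2, 4) = 2 s.f.
Rounded to 2 significant figures: 49 mol.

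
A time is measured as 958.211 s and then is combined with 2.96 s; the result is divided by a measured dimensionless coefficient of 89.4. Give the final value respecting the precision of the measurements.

10.8 s

958.211 s + 2.96 s = 961.171 s; the sum is limited to 2 decimal places (5 s.f.).
Carrying full precision, 961.171 ÷ 89.4 = 10.7513534676… s; 89.4 has 3 s.f., so the result keeps min(5, 3) = 3 s.f.
Rounded to 3 significant figures: 10.8 s.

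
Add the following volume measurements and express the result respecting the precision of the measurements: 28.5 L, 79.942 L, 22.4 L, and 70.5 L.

201.3 L

28.5 L + 79.942 L + 22.4 L + 70.5 L = 201.342 L.
Addition/subtraction keeps the fewest decimal places: 28.5 → 1 decimal place, 79.942 → 3 decimal places, 22.4 → 1 decimal place, 70.5 → 1 decimal place; limit is 1.
Rounded to 1 decimal place: 201.3 L.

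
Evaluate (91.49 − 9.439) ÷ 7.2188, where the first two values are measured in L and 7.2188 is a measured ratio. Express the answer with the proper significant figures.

11.37 L

91.49 L − 9.439 L = 82.051 L; the difference is limited to 2 decimal places (4 s.f.).
Carrying full precision, 82.051 ÷ 7.2188 = 11.3662935668… L; 7.2188 has 5 s.f., so the result keeps min(4, 5) = 4 s.f.
Rounded to 4 significant figures: 11.37 L.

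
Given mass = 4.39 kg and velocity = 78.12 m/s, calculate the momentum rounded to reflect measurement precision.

momentum = 4.39 kg × 78.12 m/s = 342.9468 kg·m/s.
4.39 has 3 significant figures; 78.12 has 4.
Division/multiplication keeps the fewest: 3 significant figures.
Rounded: 343 kg·m/s.

343 kg·m/s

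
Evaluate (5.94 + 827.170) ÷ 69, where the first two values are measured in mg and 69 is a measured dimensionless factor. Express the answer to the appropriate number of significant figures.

12 mg

5.94 mg + 827.170 mg = 833.110 mg; the sum is limited to 2 decimal places (5 s.f.).
Carrying full precision, 833.110 ÷ 69 = 12.074057971… mg; 69 has 2 s.f., so the result keeps min(5, 2) = 2 s.f.
Rounded to 2 significant figures: 12 mg.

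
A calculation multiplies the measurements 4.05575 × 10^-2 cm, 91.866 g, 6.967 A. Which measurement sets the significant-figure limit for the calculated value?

4.05575 × 10^-2 cm → 6 s.f.; 91.866 g → 5 s.f.; 6.967 A → 4 s.f.
The fewest is 4 significant figures, from 6.967 A.

6.967 A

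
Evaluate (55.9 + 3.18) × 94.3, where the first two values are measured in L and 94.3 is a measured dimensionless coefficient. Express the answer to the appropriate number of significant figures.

55.9 L + 3.18 L = 59.08 L; the sum is limited to 1 decimal place (3 s.f.).
Carrying full precision, 59.08 × 94.3 = 5571.244 L; 94.3 has 3 s.f., so the result keeps min(3, 3) = 3 s.f.
Rounded to 3 significant figures: 5.57 × 10³ L.

5.57 × 10³ L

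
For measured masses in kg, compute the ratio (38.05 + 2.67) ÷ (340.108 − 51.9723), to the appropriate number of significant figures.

38.05 + 2.67 = 40.72, limited to 2 d.p. → 4 s.f.; 340.108 − 51.9723 = 288.1357, limited to 3 d.p. → 6 s.f.
Carrying full precision, 40.72 ÷ 288.1357 = 0.141322300569…; keep min(4, 6) = 4 s.f.
Rounded to 4 significant figures: 0.1413.

0.1413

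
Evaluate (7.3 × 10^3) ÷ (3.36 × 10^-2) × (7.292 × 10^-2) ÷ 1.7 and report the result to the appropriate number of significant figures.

9.3 × 10^3

(7.3 × 10^3) ÷ (3.36 × 10^-2) × (7.292 × 10^-2) ÷ 1.7 = 9319.25770308…
Multiplication/division keeps the fewest significant figures: 7.3 × 10^3 → 2 s.f., 3.36 × 10^-2 → 3 s.f., 7.292 × 10^-2 → 4 s.f., 1.7 → 2 s.f.; limit is 2.
Rounded to 2 significant figures: 9.3 × 10^3.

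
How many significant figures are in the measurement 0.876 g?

3

0.876: leading zeros are not significant.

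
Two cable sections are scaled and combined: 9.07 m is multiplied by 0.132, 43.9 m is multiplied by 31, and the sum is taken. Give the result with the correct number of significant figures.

1.4 × 10³ m

9.07 × 0.132 = 1.19724 → 1.20 m (3 s.f., last digit at the 10^-2 place).
43.9 × 31 = 1360.9 → 1.4 × 10³ m (2 s.f., last digit at the 10^2 place).
Sum: 1362.09724 m; keep the coarser place, 10^2.
Result: 1.4 × 10³ m.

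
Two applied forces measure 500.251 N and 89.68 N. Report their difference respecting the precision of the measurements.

500.251 N − 89.68 N = 410.571 N.
Addition/subtraction keeps the fewest decimal places: 500.251 → 3 decimal places, 89.68 → 2 decimal places; limit is 2.
Rounded to 2 decimal places: 410.57 N.

410.57 N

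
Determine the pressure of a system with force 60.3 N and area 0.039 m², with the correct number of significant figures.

1.5 × 10³ Pa

pressure = 60.3 N ÷ 0.039 m² = 1546.15384615… Pa.
60.3 has 3 significant figures; 0.039 has 2.
Division/multiplication keeps the fewest: 2 significant figures.
Rounded: 1.5 × 10³ Pa.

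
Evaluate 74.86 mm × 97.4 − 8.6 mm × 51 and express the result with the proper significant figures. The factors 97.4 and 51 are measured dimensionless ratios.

6.85 × 10³ mm

74.86 × 97.4 = 7291.364 → 7.29 × 10³ mm (3 s.f., last digit at the 10^1 place).
8.6 × 51 = 438.6 → 4.4 × 10² mm (2 s.f., last digit at the 10^1 place).
Difference: 6852.764 mm; keep the coarser place, 10^1.
Result: 6.85 × 10³ mm.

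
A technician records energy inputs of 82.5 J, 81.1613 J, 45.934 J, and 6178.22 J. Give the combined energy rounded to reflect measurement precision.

82.5 J + 81.1613 J + 45.934 J + 6178.22 J = 6387.8153 J.
Addition/subtraction keeps the fewest decimal places: 82.5 → 1 decimal place, 81.1613 → 4 decimal places, 45.934 → 3 decimal places, 6178.22 → 2 decimal places; limit is 1.
Rounded to 1 decimal place: 6387.8 J.

6387.8 J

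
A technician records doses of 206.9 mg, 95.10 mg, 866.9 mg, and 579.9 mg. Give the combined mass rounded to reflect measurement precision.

1748.8 mg

206.9 mg + 95.10 mg + 866.9 mg + 579.9 mg = 1748.80 mg.
Addition/subtraction keeps the fewest decimal places: 206.9 → 1 decimal place, 95.10 → 2 decimal places, 866.9 → 1 decimal place, 579.9 → 1 decimal place; limit is 1.
Rounded to 1 decimal place: 1748.8 mg.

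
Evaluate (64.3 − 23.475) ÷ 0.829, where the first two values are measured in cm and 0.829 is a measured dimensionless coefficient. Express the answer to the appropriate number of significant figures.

64.3 cm − 23.475 cm = 40.825 cm; the difference is limited to 1 decimal place (3 s.f.).
Carrying full precision, 40.825 ÷ 0.829 = 49.246079614… cm; 0.829 has 3 s.f., so the result keeps min(3, 3) = 3 s.f.
Rounded to 3 significant figures: 49.2 cm.

49.2 cm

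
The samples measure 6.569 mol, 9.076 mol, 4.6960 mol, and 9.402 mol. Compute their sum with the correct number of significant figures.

6.569 mol + 9.076 mol + 4.6960 mol + 9.402 mol = 29.7430 mol.
Addition/subtraction keeps the fewest decimal places: 6.569 → 3 decimal places, 9.076 → 3 decimal places, 4.6960 → 4 decimal places, 9.402 → 3 decimal places; limit is 3.
Rounded to 3 decimal places: 29.743 mol.

29.743 mol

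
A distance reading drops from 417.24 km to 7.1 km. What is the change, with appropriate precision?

410.1 km

417.24 km − 7.1 km = 410.14 km.
Addition/subtraction keeps the fewest decimal places: 417.24 → 2 decimal places, 7.1 → 1 decimal place; limit is 1.
Rounded to 1 decimal place: 410.1 km.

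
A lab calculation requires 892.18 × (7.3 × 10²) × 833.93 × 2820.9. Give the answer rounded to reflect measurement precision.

892.18 × (7.3 × 10²) × 833.93 × 2820.9 = 1.5321194712 × 10^12…
Multiplication/division keeps the fewest significant figures: 892.18 → 5 s.f., 7.3 × 10² → 2 s.f., 833.93 → 5 s.f., 2820.9 → 5 s.f.; limit is 2.
Rounded to 2 significant figures: 1.5 × 10¹².

1.5 × 10¹²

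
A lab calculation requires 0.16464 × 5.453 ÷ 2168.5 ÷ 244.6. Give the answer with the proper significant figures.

0.16464 × 5.453 ÷ 2168.5 ÷ 244.6 = 0.0000016926024919…
Multiplication/division keeps the fewest significant figures: 0.16464 → 5 s.f., 5.453 → 4 s.f., 2168.5 → 5 s.f., 244.6 → 4 s.f.; limit is 4.
Rounded to 4 significant figures: 1.693 × 10⁻⁶.

1.693 × 10⁻⁶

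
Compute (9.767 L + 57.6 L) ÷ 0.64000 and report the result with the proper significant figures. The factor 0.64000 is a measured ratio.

9.767 L + 57.6 L = 67.367 L; the sum is limited to 1 decimal place (3 s.f.).
Carrying full precision, 67.367 ÷ 0.64000 = 105.2609375 L; 0.64000 has 5 s.f., so the result keeps min(3, 5) = 3 s.f.
Rounded to 3 significant figures: 105 L.

105 L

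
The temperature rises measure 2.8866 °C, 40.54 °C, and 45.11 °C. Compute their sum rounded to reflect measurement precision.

2.8866 °C + 40.54 °C + 45.11 °C = 88.5366 °C.
Addition/subtraction keeps the fewest decimal places: 2.8866 → 4 decimal places, 40.54 → 2 decimal places, 45.11 → 2 decimal places; limit is 2.
Rounded to 2 decimal places: 88.54 °C.

88.54 °C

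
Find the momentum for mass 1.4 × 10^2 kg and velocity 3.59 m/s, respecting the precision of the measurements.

5.0 × 10^2 kg·m/s

momentum = 1.4 × 10^2 kg × 3.59 m/s = 502.6 kg·m/s.
1.4 × 10^2 has 2 significant figures; 3.59 has 3.
Division/multiplication keeps the fewest: 2 significant figures.
Rounded: 5.0 × 10^2 kg·m/s.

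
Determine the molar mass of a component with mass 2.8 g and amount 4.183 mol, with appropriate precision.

0.67 g/mol

molar mass = 2.8 g ÷ 4.183 mol = 0.6693760459… g/mol.
2.8 has 2 significant figures; 4.183 has 4.
Division/multiplication keeps the fewest: 2 significant figures.
Rounded: 0.67 g/mol.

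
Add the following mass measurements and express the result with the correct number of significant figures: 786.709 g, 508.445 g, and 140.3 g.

1435.5 g

786.709 g + 508.445 g + 140.3 g = 1435.454 g.
Addition/subtraction keeps the fewest decimal places: 786.709 → 3 decimal places, 508.445 → 3 decimal places, 140.3 → 1 decimal place; limit is 1.
Rounded to 1 decimal place: 1435.5 g.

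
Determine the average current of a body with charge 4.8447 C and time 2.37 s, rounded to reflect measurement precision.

average current = 4.8447 C ÷ 2.37 s = 2.04417721519… A.
4.8447 has 5 significant figures; 2.37 has 3.
Division/multiplication keeps the fewest: 3 significant figures.
Rounded: 2.04 A.

2.04 A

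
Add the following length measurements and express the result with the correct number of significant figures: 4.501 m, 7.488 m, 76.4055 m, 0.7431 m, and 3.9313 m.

4.501 m + 7.488 m + 76.4055 m + 0.7431 m + 3.9313 m = 93.0689 m.
Addition/subtraction keeps the fewest decimal places: 4.501 → 3 decimal places, 7.488 → 3 decimal places, 76.4055 → 4 decimal places, 0.7431 → 4 decimal places, 3.9313 → 4 decimal places; limit is 3.
Rounded to 3 decimal places: 93.069 m.

93.069 m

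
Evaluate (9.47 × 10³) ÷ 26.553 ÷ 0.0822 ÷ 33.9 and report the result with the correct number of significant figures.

(9.47 × 10³) ÷ 26.553 ÷ 0.0822 ÷ 33.9 = 127.98670778…
Multiplication/division keeps the fewest significant figures: 9.47 × 10³ → 3 s.f., 26.553 → 5 s.f., 0.0822 → 3 s.f., 33.9 → 3 s.f.; limit is 3.
Rounded to 3 significant figures: 128.

128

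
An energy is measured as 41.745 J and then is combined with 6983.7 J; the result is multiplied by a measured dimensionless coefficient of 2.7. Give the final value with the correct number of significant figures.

1.9 × 10⁴ J

41.745 J + 6983.7 J = 7025.445 J; the sum is limited to 1 decimal place (5 s.f.).
Carrying full precision, 7025.445 × 2.7 = 18968.7015 J; 2.7 has 2 s.f., so the result keeps min(5, 2) = 2 s.f.
Rounded to 2 significant figures: 1.9 × 10⁴ J.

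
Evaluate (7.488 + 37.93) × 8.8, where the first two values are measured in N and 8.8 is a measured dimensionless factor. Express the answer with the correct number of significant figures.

7.488 N + 37.93 N = 45.418 N; the sum is limited to 2 decimal places (4 s.f.).
Carrying full precision, 45.418 × 8.8 = 399.6784 N; 8.8 has 2 s.f., so the result keeps min(4, 2) = 2 s.f.
Rounded to 2 significant figures: 4.0 × 10^2 N.

4.0 × 10^2 N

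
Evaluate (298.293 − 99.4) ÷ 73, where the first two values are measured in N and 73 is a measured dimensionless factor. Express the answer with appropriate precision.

2.7 N

298.293 N − 99.4 N = 198.893 N; the difference is limited to 1 decimal place (4 s.f.).
Carrying full precision, 198.893 ÷ 73 = 2.72456164384… N; 73 has 2 s.f., so the result keeps min(4, 2) = 2 s.f.
Rounded to 2 significant figures: 2.7 N.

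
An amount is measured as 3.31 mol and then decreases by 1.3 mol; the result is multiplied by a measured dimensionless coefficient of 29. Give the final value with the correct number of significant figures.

3.31 mol − 1.3 mol = 2.01 mol; the difference is limited to 1 decimal place (2 s.f.).
Carrying full precision, 2.01 × 29 = 58.29 mol; 29 has 2 s.f., so the result keeps min(2, 2) = 2 s.f.
Rounded to 2 significant figures: 58 mol.

58 mol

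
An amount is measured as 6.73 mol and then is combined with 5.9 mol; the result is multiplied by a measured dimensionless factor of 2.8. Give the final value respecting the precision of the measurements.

35 mol

6.73 mol + 5.9 mol = 12.63 mol; the sum is limited to 1 decimal place (3 s.f.).
Carrying full precision, 12.63 × 2.8 = 35.364 mol; 2.8 has 2 s.f., so the result keeps min(3, 2) = 2 s.f.
Rounded to 2 significant figures: 35 mol.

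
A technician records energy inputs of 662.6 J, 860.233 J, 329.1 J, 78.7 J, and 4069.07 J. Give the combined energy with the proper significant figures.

662.6 J + 860.233 J + 329.1 J + 78.7 J + 4069.07 J = 5999.703 J.
Addition/subtraction keeps the fewest decimal places: 662.6 → 1 decimal place, 860.233 → 3 decimal places, 329.1 → 1 decimal place, 78.7 → 1 decimal place, 4069.07 → 2 decimal places; limit is 1.
Rounded to 1 decimal place: 5999.7 J.

5999.7 J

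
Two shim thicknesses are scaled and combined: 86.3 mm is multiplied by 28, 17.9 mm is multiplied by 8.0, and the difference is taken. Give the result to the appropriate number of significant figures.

86.3 × 28 = 2416.4 → 2.4 × 10³ mm (2 s.f., last digit at the 10^2 place).
17.9 × 8.0 = 143.2 → 1.4 × 10² mm (2 s.f., last digit at the 10^1 place).
Difference: 2273.2 mm; keep the coarser place, 10^2.
Result: 2.3 × 10³ mm.

2.3 × 10³ mm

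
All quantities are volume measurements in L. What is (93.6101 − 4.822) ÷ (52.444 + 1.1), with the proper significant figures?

1.66

93.6101 − 4.822 = 88.7881, limited to 3 d.p. → 5 s.f.; 52.444 + 1.1 = 53.544, limited to 1 d.p. → 3 s.f.
Carrying full precision, 88.7881 ÷ 53.544 = 1.65822687883…; keep min(5, 3) = 3 s.f.
Rounded to 3 significant figures: 1.66.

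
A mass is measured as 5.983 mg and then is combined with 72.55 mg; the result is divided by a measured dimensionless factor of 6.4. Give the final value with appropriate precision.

5.983 mg + 72.55 mg = 78.533 mg; the sum is limited to 2 decimal places (4 s.f.).
Carrying full precision, 78.533 ÷ 6.4 = 12.27078125 mg; 6.4 has 2 s.f., so the result keeps min(4, 2) = 2 s.f.
Rounded to 2 significant figures: 12 mg.

12 mg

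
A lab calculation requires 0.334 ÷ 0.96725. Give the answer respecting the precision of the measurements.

0.345

0.334 ÷ 0.96725 = 0.34530886534…
Multiplication/division keeps the fewest significant figures: 0.334 → 3 s.f., 0.96725 → 5 s.f.; limit is 3.
Rounded to 3 significant figures: 0.345.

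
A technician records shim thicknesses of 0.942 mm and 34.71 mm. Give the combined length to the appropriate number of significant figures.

35.65 mm

0.942 mm + 34.71 mm = 35.652 mm.
Addition/subtraction keeps the fewest decimal places: 0.942 → 3 decimal places, 34.71 → 2 decimal places; limit is 2.
Rounded to 2 decimal places: 35.65 mm.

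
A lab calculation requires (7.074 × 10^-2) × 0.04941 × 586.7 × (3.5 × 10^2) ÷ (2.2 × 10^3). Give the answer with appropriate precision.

0.33

(7.074 × 10^-2) × 0.04941 × 586.7 × (3.5 × 10^2) ÷ (2.2 × 10^3) = 0.326243119488…
Multiplication/division keeps the fewest significant figures: 7.074 × 10^-2 → 4 s.f., 0.04941 → 4 s.f., 586.7 → 4 s.f., 3.5 × 10^2 → 2 s.f., 2.2 × 10^3 → 2 s.f.; limit is 2.
Rounded to 2 significant figures: 0.33.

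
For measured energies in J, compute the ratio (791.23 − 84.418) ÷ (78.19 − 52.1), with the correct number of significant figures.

27.1

791.23 − 84.418 = 706.812, limited to 2 d.p. → 5 s.f.; 78.19 − 52.1 = 26.09, limited to 1 d.p. → 3 s.f.
Carrying full precision, 706.812 ÷ 26.09 = 27.0912993484…; keep min(5, 3) = 3 s.f.
Rounded to 3 significant figures: 27.1.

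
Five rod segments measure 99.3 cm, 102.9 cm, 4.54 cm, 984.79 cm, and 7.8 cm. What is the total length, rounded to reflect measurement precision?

99.3 cm + 102.9 cm + 4.54 cm + 984.79 cm + 7.8 cm = 1199.33 cm.
Addition/subtraction keeps the fewest decimal places: 99.3 → 1 decimal place, 102.9 → 1 decimal place, 4.54 → 2 decimal places, 984.79 → 2 decimal places, 7.8 → 1 decimal place; limit is 1.
Rounded to 1 decimal place: 1199.3 cm.

1199.3 cm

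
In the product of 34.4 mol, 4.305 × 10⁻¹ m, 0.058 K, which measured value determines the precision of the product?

0.058 K

34.4 mol → 3 s.f.; 4.305 × 10⁻¹ m → 4 s.f.; 0.058 K → 2 s.f.
The fewest is 2 significant figures, from 0.058 K.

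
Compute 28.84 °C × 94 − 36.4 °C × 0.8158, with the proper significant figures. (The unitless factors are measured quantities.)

2.7 × 10³ °C

28.84 × 94 = 2710.96 → 2.7 × 10³ °C (2 s.f., last digit at the 10^2 place).
36.4 × 0.8158 = 29.69512 → 29.7 °C (3 s.f., last digit at the 10^-1 place).
Difference: 2681.26488 °C; keep the coarser place, 10^2.
Result: 2.7 × 10³ °C.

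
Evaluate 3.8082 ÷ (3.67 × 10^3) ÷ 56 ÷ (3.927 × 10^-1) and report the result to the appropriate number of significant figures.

3.8082 ÷ (3.67 × 10^3) ÷ 56 ÷ (3.927 × 10^-1) = 0.0000471850865687…
Multiplication/division keeps the fewest significant figures: 3.8082 → 5 s.f., 3.67 × 10^3 → 3 s.f., 56 → 2 s.f., 3.927 × 10^-1 → 4 s.f.; limit is 2.
Rounded to 2 significant figures: 4.7 × 10^-5.

4.7 × 10^-5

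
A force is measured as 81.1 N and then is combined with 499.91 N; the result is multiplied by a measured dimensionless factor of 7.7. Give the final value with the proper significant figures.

4.5 × 10³ N

81.1 N + 499.91 N = 581.01 N; the sum is limited to 1 decimal place (4 s.f.).
Carrying full precision, 581.01 × 7.7 = 4473.777 N; 7.7 has 2 s.f., so the result keeps min(4, 2) = 2 s.f.
Rounded to 2 significant figures: 4.5 × 10³ N.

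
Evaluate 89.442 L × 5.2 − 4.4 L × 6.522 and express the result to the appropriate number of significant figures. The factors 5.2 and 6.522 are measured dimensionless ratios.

4.4 × 10^2 L

89.442 × 5.2 = 465.0984 → 4.7 × 10^2 L (2 s.f., last digit at the 10^1 place).
4.4 × 6.522 = 28.6968 → 29 L (2 s.f., last digit at the 10^0 place).
Difference: 436.4016 L; keep the coarser place, 10^1.
Result: 4.4 × 10^2 L.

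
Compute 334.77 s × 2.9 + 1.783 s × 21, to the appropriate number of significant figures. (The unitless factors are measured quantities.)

1.01 × 10³ s

334.77 × 2.9 = 970.833 → 9.7 × 10² s (2 s.f., last digit at the 10^1 place).
1.783 × 21 = 37.443 → 37 s (2 s.f., last digit at the 10^0 place).
Sum: 1008.276 s; keep the coarser place, 10^1.
Result: 1.01 × 10³ s.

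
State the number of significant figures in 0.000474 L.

0.000474: leading zeros are not significant.

3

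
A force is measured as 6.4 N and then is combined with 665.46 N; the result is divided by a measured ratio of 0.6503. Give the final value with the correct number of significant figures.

6.4 N + 665.46 N = 671.86 N; the sum is limited to 1 decimal place (4 s.f.).
Carrying full precision, 671.86 ÷ 0.6503 = 1033.15392896… N; 0.6503 has 4 s.f., so the result keeps min(4, 4) = 4 s.f.
Rounded to 4 significant figures: 1.033 × 10^3 N.

1.033 × 10^3 N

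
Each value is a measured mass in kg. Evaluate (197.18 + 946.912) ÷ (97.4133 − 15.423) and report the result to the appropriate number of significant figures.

197.18 + 946.912 = 1144.092, limited to 2 d.p. → 6 s.f.; 97.4133 − 15.423 = 81.9903, limited to 3 d.p. → 5 s.f.
Carrying full precision, 1144.092 ÷ 81.9903 = 13.9539921186…; keep min(6, 5) = 5 s.f.
Rounded to 5 significant figures: 13.954.

13.954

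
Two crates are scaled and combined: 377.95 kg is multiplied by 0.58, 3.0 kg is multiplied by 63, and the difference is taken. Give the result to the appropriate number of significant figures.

3 × 10^1 kg

377.95 × 0.58 = 219.211 → 2.2 × 10^2 kg (2 s.f., last digit at the 10^1 place).
3.0 × 63 = 189 → 1.9 × 10^2 kg (2 s.f., last digit at the 10^1 place).
Difference: 30.211 kg; keep the coarser place, 10^1.
Result: 3 × 10^1 kg.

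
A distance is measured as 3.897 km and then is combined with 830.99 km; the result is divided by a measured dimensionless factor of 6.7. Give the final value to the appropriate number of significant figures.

1.2 × 10^2 km

3.897 km + 830.99 km = 834.887 km; the sum is limited to 2 decimal places (5 s.f.).
Carrying full precision, 834.887 ÷ 6.7 = 124.61 km; 6.7 has 2 s.f., so the result keeps min(5, 2) = 2 s.f.
Rounded to 2 significant figures: 1.2 × 10^2 km.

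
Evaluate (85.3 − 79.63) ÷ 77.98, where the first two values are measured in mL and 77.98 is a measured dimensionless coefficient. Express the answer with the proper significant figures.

85.3 mL − 79.63 mL = 5.67 mL; the difference is limited to 1 decimal place (2 s.f.).
Carrying full precision, 5.67 ÷ 77.98 = 0.072710951526… mL; 77.98 has 4 s.f., so the result keeps min(2, 4) = 2 s.f.
Rounded to 2 significant figures: 0.073 mL.

0.073 mL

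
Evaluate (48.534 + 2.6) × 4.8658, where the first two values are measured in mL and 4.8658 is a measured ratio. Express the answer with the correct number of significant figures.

249 mL

48.534 mL + 2.6 mL = 51.134 mL; the sum is limited to 1 decimal place (3 s.f.).
Carrying full precision, 51.134 × 4.8658 = 248.8078172 mL; 4.8658 has 5 s.f., so the result keeps min(3, 5) = 3 s.f.
Rounded to 3 significant figures: 249 mL.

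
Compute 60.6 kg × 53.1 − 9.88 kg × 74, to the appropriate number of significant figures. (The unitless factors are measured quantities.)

2.49 × 10³ kg

60.6 × 53.1 = 3217.86 → 3.22 × 10³ kg (3 s.f., last digit at the 10^1 place).
9.88 × 74 = 731.12 → 7.3 × 10² kg (2 s.f., last digit at the 10^1 place).
Difference: 2486.74 kg; keep the coarser place, 10^1.
Result: 2.49 × 10³ kg.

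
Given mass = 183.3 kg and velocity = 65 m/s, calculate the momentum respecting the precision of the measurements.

1.2 × 10^4 kg·m/s

momentum = 183.3 kg × 65 m/s = 11914.5 kg·m/s.
183.3 has 4 significant figures; 65 has 2.
Division/multiplication keeps the fewest: 2 significant figures.
Rounded: 1.2 × 10^4 kg·m/s.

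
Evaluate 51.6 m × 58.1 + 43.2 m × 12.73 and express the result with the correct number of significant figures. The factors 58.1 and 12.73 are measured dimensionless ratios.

51.6 × 58.1 = 2997.96 → 3.00 × 10³ m (3 s.f., last digit at the 10^1 place).
43.2 × 12.73 = 549.936 → 5.50 × 10² m (3 s.f., last digit at the 10^0 place).
Sum: 3547.896 m; keep the coarser place, 10^1.
Result: 3.55 × 10³ m.

3.55 × 10³ m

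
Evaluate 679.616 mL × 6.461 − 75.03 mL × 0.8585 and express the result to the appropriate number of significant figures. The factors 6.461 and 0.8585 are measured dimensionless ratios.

679.616 × 6.461 = 4390.998976 → 4391 mL (4 s.f., last digit at the 10^0 place).
75.03 × 0.8585 = 64.413255 → 64.41 mL (4 s.f., last digit at the 10^-2 place).
Difference: 4326.585721 mL; keep the coarser place, 10^0.
Result: 4327 mL.

4327 mL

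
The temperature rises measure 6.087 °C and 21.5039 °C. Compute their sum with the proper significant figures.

27.591 °C

6.087 °C + 21.5039 °C = 27.5909 °C.
Addition/subtraction keeps the fewest decimal places: 6.087 → 3 decimal places, 21.5039 → 4 decimal places; limit is 3.
Rounded to 3 decimal places: 27.591 °C.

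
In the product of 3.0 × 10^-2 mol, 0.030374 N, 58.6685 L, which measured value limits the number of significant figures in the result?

3.0 × 10^-2 mol

3.0 × 10^-2 mol → 2 s.f.; 0.030374 N → 5 s.f.; 58.6685 L → 6 s.f.
The fewest is 2 significant figures, from 3.0 × 10^-2 mol.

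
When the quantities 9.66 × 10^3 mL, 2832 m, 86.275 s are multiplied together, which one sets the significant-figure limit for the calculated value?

9.66 × 10^3 mL → 3 s.f.; 2832 m → 4 s.f.; 86.275 s → 5 s.f.
The fewest is 3 significant figures, from 9.66 × 10^3 mL.

9.66 × 10^3 mL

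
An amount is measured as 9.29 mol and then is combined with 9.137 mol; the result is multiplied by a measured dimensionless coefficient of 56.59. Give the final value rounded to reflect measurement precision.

9.29 mol + 9.137 mol = 18.427 mol; the sum is limited to 2 decimal places (4 s.f.).
Carrying full precision, 18.427 × 56.59 = 1042.78393 mol; 56.59 has 4 s.f., so the result keeps min(4, 4) = 4 s.f.
Rounded to 4 significant figures: 1043 mol.

1043 mol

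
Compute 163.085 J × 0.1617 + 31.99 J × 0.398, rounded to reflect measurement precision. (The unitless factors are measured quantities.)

163.085 × 0.1617 = 26.3708445 → 26.37 J (4 s.f., last digit at the 10^-2 place).
31.99 × 0.398 = 12.73202 → 12.7 J (3 s.f., last digit at the 10^-1 place).
Sum: 39.1028645 J; keep the coarser place, 10^-1.
Result: 39.1 J.

39.1 J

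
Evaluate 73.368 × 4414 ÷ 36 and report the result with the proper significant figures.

9.0 × 10³

73.368 × 4414 ÷ 36 = 8995.732
Multiplication/division keeps the fewest significant figures: 73.368 → 5 s.f., 4414 → 4 s.f., 36 → 2 s.f.; limit is 2.
Rounded to 2 significant figures: 9.0 × 10³.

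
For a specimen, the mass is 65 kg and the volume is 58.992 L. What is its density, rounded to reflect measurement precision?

1.1 kg/L

density = 65 kg ÷ 58.992 L = 1.10184431787… kg/L.
65 has 2 significant figures; 58.992 has 5.
Division/multiplication keeps the fewest: 2 significant figures.
Rounded: 1.1 kg/L.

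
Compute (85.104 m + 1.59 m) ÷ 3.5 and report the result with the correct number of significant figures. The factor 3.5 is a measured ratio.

25 m

85.104 m + 1.59 m = 86.694 m; the sum is limited to 2 decimal places (4 s.f.).
Carrying full precision, 86.694 ÷ 3.5 = 24.7697142857… m; 3.5 has 2 s.f., so the result keeps min(4, 2) = 2 s.f.
Rounded to 2 significant figures: 25 m.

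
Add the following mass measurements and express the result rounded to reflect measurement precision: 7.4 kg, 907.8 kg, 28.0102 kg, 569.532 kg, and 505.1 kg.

7.4 kg + 907.8 kg + 28.0102 kg + 569.532 kg + 505.1 kg = 2017.8422 kg.
Addition/subtraction keeps the fewest decimal places: 7.4 → 1 decimal place, 907.8 → 1 decimal place, 28.0102 → 4 decimal places, 569.532 → 3 decimal places, 505.1 → 1 decimal place; limit is 1.
Rounded to 1 decimal place: 2017.8 kg.

2017.8 kg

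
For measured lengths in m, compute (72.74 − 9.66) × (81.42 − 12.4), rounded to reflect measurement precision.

72.74 − 9.66 = 63.08, limited to 2 d.p. → 4 s.f.; 81.42 − 12.4 = 69.02, limited to 1 d.p. → 3 s.f.
Carrying full precision, 63.08 × 69.02 = 4353.7816; keep min(4, 3) = 3 s.f.
Rounded to 3 significant figures: 4.35 × 10³ m².

4.35 × 10³ m²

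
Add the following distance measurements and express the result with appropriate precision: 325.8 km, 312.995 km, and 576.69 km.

325.8 km + 312.995 km + 576.69 km = 1215.485 km.
Addition/subtraction keeps the fewest decimal places: 325.8 → 1 decimal place, 312.995 → 3 decimal places, 576.69 → 2 decimal places; limit is 1.
Rounded to 1 decimal place: 1215.5 km.

1215.5 km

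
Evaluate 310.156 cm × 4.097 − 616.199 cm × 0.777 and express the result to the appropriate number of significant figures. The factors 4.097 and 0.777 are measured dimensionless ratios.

792 cm

310.156 × 4.097 = 1270.709132 → 1271 cm (4 s.f., last digit at the 10^0 place).
616.199 × 0.777 = 478.786623 → 479 cm (3 s.f., last digit at the 10^0 place).
Difference: 791.922509 cm; keep the coarser place, 10^0.
Result: 792 cm.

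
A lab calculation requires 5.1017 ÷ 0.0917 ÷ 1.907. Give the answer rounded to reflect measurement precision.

29.2

5.1017 ÷ 0.0917 ÷ 1.907 = 29.1739267429…
Multiplication/division keeps the fewest significant figures: 5.1017 → 5 s.f., 0.0917 → 3 s.f., 1.907 → 4 s.f.; limit is 3.
Rounded to 3 significant figures: 29.2.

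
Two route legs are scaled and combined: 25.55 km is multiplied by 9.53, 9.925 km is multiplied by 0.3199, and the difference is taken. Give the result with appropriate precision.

240. km

25.55 × 9.53 = 243.4915 → 243 km (3 s.f., last digit at the 10^0 place).
9.925 × 0.3199 = 3.1750075 → 3.175 km (4 s.f., last digit at the 10^-3 place).
Difference: 240.3164925 km; keep the coarser place, 10^0.
Result: 240. km.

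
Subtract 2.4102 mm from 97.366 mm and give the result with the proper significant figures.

97.366 mm − 2.4102 mm = 94.9558 mm.
Addition/subtraction keeps the fewest decimal places: 97.366 → 3 decimal places, 2.4102 → 4 decimal places; limit is 3.
Rounded to 3 decimal places: 94.956 mm.

94.956 mm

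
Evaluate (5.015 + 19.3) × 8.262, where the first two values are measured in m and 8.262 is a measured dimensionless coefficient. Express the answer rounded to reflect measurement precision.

5.015 m + 19.3 m = 24.315 m; the sum is limited to 1 decimal place (3 s.f.).
Carrying full precision, 24.315 × 8.262 = 200.89053 m; 8.262 has 4 s.f., so the result keeps min(3, 4) = 3 s.f.
Rounded to 3 significant figures: 201 m.

201 m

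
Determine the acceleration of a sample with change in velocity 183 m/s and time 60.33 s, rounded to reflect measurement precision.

acceleration = 183 m/s ÷ 60.33 s = 3.03331675783… m/s².
183 has 3 significant figures; 60.33 has 4.
Division/multiplication keeps the fewest: 3 significant figures.
Rounded: 3.03 m/s².

3.03 m/s²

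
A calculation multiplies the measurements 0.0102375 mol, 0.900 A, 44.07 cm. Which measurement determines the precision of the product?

0.900 A

0.0102375 mol → 6 s.f.; 0.900 A → 3 s.f.; 44.07 cm → 4 s.f.
The fewest is 3 significant figures, from 0.900 A.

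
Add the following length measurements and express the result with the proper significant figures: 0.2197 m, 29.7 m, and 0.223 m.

0.2197 m + 29.7 m + 0.223 m = 30.1427 m.
Addition/subtraction keeps the fewest decimal places: 0.2197 → 4 decimal places, 29.7 → 1 decimal place, 0.223 → 3 decimal places; limit is 1.
Rounded to 1 decimal place: 30.1 m.

30.1 m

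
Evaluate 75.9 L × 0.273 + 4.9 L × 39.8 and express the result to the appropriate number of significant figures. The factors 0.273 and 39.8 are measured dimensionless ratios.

2.2 × 10^2 L

75.9 × 0.273 = 20.7207 → 20.7 L (3 s.f., last digit at the 10^-1 place).
4.9 × 39.8 = 195.02 → 2.0 × 10^2 L (2 s.f., last digit at the 10^1 place).
Sum: 215.7407 L; keep the coarser place, 10^1.
Result: 2.2 × 10^2 L.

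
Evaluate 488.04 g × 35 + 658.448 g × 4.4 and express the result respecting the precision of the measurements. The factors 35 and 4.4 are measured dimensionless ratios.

488.04 × 35 = 17081.4 → 1.7 × 10^4 g (2 s.f., last digit at the 10^3 place).
658.448 × 4.4 = 2897.1712 → 2.9 × 10^3 g (2 s.f., last digit at the 10^2 place).
Sum: 19978.5712 g; keep the coarser place, 10^3.
Result: 2.0 × 10^4 g.

2.0 × 10^4 g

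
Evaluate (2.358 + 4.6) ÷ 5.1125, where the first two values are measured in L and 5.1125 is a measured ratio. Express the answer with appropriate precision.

2.358 L + 4.6 L = 6.958 L; the sum is limited to 1 decimal place (2 s.f.).
Carrying full precision, 6.958 ÷ 5.1125 = 1.36097799511… L; 5.1125 has 5 s.f., so the result keeps min(2, 5) = 2 s.f.
Rounded to 2 significant figures: 1.4 L.

1.4 L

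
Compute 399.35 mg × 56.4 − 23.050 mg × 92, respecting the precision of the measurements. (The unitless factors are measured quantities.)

399.35 × 56.4 = 22523.34 → 2.25 × 10⁴ mg (3 s.f., last digit at the 10^2 place).
23.050 × 92 = 2120.6 → 2.1 × 10³ mg (2 s.f., last digit at the 10^2 place).
Difference: 20402.74 mg; keep the coarser place, 10^2.
Result: 2.04 × 10⁴ mg.

2.04 × 10⁴ mg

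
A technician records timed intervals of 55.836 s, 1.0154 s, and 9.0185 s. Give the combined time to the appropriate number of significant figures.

55.836 s + 1.0154 s + 9.0185 s = 65.8699 s.
Addition/subtraction keeps the fewest decimal places: 55.836 → 3 decimal places, 1.0154 → 4 decimal places, 9.0185 → 4 decimal places; limit is 3.
Rounded to 3 decimal places: 65.870 s.

65.870 s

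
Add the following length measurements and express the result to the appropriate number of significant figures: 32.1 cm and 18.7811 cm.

32.1 cm + 18.7811 cm = 50.8811 cm.
Addition/subtraction keeps the fewest decimal places: 32.1 → 1 decimal place, 18.7811 → 4 decimal places; limit is 1.
Rounded to 1 decimal place: 50.9 cm.

50.9 cm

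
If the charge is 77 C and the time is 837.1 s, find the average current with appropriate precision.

average current = 77 C ÷ 837.1 s = 0.0919842312746… A.
77 has 2 significant figures; 837.1 has 4.
Division/multiplication keeps the fewest: 2 significant figures.
Rounded: 9.2 × 10^-2 A.

9.2 × 10^-2 A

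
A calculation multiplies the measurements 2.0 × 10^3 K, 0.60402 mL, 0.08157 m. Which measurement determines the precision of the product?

2.0 × 10^3 K

2.0 × 10^3 K → 2 s.f.; 0.60402 mL → 5 s.f.; 0.08157 m → 4 s.f.
The fewest is 2 significant figures, from 2.0 × 10^3 K.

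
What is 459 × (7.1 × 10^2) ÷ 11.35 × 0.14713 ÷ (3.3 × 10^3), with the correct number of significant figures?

1.3

459 × (7.1 × 10^2) ÷ 11.35 × 0.14713 ÷ (3.3 × 10^3) = 1.28015473769…
Multiplication/division keeps the fewest significant figures: 459 → 3 s.f., 7.1 × 10^2 → 2 s.f., 11.35 → 4 s.f., 0.14713 → 5 s.f., 3.3 × 10^3 → 2 s.f.; limit is 2.
Rounded to 2 significant figures: 1.3.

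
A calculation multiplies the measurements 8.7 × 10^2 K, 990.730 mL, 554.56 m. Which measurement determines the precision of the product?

8.7 × 10^2 K → 2 s.f.; 990.730 mL → 6 s.f.; 554.56 m → 5 s.f.
The fewest is 2 significant figures, from 8.7 × 10^2 K.

8.7 × 10^2 K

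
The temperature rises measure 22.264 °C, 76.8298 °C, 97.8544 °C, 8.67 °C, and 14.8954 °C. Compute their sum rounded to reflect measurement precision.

220.51 °C

22.264 °C + 76.8298 °C + 97.8544 °C + 8.67 °C + 14.8954 °C = 220.5136 °C.
Addition/subtraction keeps the fewest decimal places: 22.264 → 3 decimal places, 76.8298 → 4 decimal places, 97.8544 → 4 decimal places, 8.67 → 2 decimal places, 14.8954 → 4 decimal places; limit is 2.
Rounded to 2 decimal places: 220.51 °C.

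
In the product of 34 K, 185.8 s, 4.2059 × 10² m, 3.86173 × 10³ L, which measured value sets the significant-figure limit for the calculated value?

34 K

34 K → 2 s.f.; 185.8 s → 4 s.f.; 4.2059 × 10² m → 5 s.f.; 3.86173 × 10³ L → 6 s.f.
The fewest is 2 significant figures, from 34 K.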